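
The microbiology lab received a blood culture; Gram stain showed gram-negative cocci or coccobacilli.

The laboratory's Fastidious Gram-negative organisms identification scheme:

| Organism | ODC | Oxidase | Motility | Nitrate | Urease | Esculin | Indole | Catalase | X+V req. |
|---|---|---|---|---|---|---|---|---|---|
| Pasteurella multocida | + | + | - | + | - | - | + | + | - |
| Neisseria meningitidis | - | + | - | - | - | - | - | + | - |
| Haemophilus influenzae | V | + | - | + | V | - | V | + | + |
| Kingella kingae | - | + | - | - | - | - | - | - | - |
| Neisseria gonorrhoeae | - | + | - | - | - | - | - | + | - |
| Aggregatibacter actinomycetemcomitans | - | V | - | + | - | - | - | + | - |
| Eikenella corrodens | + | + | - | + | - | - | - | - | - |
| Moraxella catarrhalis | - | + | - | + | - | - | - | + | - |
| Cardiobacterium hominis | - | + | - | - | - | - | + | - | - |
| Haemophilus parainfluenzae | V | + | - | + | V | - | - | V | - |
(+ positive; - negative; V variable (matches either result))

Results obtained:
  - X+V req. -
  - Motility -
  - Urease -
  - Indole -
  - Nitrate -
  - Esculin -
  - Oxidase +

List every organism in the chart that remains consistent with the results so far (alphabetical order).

Motility -: all 10 remaining candidates are consistent.
Esculin -: all 10 remaining candidates are consistent.
Oxidase +: all 10 remaining candidates are consistent.
X+V req. -: excludes Haemophilus influenzae — 9 left.
Nitrate -: excludes 5 organisms — 4 left.
Urease -: all 4 remaining candidates are consistent.
Indole -: excludes Cardiobacterium hominis — 3 left.

Kingella kingae, Neisseria gonorrhoeae, Neisseria meningitidis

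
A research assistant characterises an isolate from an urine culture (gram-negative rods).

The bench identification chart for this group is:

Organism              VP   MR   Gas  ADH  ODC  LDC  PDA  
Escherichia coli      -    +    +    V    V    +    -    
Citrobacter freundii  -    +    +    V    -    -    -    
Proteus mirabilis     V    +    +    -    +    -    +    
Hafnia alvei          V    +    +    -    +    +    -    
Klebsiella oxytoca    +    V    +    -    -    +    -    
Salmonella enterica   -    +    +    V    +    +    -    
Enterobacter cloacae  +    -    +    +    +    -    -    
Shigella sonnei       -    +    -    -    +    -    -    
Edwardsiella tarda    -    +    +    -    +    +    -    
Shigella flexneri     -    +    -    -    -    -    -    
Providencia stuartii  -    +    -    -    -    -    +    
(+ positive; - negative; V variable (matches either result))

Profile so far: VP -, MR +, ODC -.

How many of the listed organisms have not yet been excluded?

4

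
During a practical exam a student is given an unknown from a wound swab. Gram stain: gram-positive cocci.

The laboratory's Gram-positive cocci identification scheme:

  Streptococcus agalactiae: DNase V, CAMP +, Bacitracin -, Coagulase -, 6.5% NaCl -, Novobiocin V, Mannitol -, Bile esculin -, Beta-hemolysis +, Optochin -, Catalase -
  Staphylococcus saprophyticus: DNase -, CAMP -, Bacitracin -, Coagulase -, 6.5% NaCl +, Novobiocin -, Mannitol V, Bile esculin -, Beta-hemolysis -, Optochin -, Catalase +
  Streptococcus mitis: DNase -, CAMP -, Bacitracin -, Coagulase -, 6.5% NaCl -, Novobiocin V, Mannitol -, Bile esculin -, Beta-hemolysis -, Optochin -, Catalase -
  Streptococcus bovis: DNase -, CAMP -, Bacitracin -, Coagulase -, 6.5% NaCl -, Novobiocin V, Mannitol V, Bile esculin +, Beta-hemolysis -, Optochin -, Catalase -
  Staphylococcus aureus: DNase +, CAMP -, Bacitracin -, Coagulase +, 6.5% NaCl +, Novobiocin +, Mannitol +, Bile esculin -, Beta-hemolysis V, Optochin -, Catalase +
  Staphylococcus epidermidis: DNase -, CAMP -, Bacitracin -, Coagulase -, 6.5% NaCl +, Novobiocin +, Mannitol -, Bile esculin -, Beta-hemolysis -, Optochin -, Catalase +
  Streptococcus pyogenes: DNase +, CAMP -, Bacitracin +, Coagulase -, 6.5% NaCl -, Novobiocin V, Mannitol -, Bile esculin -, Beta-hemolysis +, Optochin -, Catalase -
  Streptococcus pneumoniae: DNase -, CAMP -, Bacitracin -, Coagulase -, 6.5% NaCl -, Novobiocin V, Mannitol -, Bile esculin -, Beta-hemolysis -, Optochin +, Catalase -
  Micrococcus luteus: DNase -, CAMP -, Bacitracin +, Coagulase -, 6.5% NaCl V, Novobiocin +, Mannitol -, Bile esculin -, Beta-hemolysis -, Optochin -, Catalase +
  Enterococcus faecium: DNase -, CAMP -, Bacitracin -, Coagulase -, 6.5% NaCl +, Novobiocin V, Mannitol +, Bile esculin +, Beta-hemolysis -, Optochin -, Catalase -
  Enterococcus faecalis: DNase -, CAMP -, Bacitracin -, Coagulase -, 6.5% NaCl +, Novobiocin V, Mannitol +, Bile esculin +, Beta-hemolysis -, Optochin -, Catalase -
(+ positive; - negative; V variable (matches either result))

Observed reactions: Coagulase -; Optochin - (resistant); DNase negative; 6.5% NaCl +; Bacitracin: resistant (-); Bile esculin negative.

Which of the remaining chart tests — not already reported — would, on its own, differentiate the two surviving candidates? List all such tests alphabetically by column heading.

6.5% NaCl +: excludes 5 organisms — 6 left.
DNase -: excludes Staphylococcus aureus — 5 left.
Bile esculin -: excludes Enterococcus faecium, Enterococcus faecalis — 3 left.
Optochin -: all 3 remaining candidates are consistent.
Coagulase -: all 3 remaining candidates are consistent.
Bacitracin -: excludes Micrococcus luteus — 2 left.
Two candidates remain: Staphylococcus epidermidis and Staphylococcus saprophyticus.
  CAMP: - vs - — same for both, does not separate.
  Novobiocin: Staphylococcus epidermidis +, Staphylococcus saprophyticus - — discriminates.
  Mannitol: - vs V — variable for at least one, does not separate.
  Beta-hemolysis: - vs - — same for both, does not separate.
  Catalase: + vs + — same for both, does not separate.

Novobiocin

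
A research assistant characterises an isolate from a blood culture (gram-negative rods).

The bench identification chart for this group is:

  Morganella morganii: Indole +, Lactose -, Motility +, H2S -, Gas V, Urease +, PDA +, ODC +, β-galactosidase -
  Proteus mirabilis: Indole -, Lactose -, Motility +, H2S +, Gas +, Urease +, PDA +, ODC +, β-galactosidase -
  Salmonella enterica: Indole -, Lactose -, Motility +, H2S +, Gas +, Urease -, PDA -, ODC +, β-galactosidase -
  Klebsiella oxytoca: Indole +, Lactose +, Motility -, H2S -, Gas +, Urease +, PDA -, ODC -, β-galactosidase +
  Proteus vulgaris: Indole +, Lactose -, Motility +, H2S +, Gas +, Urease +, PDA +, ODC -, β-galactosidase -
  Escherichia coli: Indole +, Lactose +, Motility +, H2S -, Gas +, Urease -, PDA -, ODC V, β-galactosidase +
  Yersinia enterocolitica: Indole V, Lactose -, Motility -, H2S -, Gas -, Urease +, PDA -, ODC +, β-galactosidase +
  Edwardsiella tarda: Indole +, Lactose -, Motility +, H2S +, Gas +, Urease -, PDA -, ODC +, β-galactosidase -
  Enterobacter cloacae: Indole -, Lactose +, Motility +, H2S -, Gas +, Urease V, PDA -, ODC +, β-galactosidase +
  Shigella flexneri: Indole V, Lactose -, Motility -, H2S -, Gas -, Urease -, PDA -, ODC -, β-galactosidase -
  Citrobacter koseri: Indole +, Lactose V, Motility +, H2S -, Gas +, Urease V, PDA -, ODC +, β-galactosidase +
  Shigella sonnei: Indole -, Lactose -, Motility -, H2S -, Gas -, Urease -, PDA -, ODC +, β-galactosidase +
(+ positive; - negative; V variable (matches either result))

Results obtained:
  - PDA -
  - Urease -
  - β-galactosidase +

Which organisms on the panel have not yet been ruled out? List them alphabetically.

Citrobacter koseri, Enterobacter cloacae, Escherichia coli, Shigella sonnei

Urease -: excludes 5 organisms — 7 left.
β-galactosidase +: excludes Salmonella enterica, Edwardsiella tarda, Shigella flexneri — 4 left.
PDA -: all 4 remaining candidates are consistent.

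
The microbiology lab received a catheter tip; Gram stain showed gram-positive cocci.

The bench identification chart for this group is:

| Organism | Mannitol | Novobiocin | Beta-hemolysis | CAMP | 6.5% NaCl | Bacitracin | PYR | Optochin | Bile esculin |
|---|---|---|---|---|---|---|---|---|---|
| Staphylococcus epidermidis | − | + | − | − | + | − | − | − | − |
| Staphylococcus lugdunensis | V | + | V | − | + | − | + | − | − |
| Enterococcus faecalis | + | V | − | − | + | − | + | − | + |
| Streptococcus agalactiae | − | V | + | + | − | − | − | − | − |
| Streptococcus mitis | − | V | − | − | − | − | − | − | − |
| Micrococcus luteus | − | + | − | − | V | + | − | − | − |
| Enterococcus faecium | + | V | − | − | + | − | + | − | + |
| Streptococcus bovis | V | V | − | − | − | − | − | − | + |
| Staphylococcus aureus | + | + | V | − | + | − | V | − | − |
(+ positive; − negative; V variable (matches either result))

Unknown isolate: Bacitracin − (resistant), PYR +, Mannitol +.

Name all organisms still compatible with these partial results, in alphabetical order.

Enterococcus faecalis, Enterococcus faecium, Staphylococcus aureus, Staphylococcus lugdunensis

Mannitol +: excludes Staphylococcus epidermidis, Streptococcus agalactiae, Streptococcus mitis, Micrococcus luteus — 5 left.
PYR +: excludes Streptococcus bovis — 4 left.
Bacitracin −: all 4 remaining candidates are consistent.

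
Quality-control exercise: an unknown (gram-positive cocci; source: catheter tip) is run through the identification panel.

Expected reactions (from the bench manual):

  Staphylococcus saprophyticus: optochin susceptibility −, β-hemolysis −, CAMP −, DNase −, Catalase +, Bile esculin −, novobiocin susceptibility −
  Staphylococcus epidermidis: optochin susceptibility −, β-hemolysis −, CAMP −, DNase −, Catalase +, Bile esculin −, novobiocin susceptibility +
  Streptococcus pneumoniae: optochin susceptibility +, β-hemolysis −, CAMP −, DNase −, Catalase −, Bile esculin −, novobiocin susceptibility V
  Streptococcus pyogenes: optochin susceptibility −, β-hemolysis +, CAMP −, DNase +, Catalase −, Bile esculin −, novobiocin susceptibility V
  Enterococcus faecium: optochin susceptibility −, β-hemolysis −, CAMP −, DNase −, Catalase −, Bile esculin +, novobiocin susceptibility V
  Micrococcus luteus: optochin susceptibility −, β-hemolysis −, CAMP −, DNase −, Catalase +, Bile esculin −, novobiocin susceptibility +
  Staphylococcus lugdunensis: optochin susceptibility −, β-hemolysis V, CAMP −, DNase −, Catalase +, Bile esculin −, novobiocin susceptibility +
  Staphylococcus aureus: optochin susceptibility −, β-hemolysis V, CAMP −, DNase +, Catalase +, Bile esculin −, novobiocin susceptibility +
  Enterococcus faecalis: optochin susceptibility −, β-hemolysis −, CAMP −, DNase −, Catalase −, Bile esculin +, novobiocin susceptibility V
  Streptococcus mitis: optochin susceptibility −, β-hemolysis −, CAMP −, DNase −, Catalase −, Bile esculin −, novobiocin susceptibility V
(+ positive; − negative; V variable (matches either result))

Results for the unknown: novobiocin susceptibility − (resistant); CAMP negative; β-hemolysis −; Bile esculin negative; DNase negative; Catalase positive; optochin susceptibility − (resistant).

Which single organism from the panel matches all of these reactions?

Staphylococcus saprophyticus

optochin susceptibility −: excludes Streptococcus pneumoniae — 9 left.
novobiocin susceptibility −: excludes Staphylococcus epidermidis, Micrococcus luteus, Staphylococcus lugdunensis, Staphylococcus aureus — 5 left.
Catalase +: excludes Streptococcus pyogenes, Enterococcus faecium, Enterococcus faecalis, Streptococcus mitis — 1 left.
Bile esculin −: the one remaining candidate is consistent.
β-hemolysis −: the one remaining candidate is consistent.
CAMP −: the one remaining candidate is consistent.
DNase −: the one remaining candidate is consistent.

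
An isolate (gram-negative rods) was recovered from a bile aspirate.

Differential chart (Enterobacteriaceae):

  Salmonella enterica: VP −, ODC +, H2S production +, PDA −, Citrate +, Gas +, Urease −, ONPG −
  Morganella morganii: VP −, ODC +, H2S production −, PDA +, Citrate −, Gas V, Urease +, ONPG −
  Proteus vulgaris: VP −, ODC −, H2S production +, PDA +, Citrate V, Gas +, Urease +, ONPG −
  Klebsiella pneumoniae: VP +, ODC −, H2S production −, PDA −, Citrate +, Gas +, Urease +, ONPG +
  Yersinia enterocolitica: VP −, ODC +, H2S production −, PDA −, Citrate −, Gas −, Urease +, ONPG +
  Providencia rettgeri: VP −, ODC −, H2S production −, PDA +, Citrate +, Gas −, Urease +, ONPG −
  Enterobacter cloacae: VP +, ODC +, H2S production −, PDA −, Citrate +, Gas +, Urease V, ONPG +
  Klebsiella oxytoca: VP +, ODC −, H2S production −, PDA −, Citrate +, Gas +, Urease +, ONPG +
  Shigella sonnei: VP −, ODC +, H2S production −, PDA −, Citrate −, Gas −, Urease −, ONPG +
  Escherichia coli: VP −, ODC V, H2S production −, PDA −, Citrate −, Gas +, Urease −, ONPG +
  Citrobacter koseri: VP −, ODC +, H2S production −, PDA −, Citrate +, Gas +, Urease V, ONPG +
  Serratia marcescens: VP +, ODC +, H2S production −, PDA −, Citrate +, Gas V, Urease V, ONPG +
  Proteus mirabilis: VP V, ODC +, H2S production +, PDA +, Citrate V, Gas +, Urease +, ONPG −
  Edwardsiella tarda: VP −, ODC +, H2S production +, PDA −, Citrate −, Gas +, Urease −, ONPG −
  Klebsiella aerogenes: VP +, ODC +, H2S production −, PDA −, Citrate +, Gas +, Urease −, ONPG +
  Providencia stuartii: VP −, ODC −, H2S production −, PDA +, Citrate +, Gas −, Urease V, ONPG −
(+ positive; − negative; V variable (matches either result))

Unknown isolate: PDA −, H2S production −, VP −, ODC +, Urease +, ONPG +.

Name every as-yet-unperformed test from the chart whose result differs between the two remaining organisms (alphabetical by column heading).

Citrate, Gas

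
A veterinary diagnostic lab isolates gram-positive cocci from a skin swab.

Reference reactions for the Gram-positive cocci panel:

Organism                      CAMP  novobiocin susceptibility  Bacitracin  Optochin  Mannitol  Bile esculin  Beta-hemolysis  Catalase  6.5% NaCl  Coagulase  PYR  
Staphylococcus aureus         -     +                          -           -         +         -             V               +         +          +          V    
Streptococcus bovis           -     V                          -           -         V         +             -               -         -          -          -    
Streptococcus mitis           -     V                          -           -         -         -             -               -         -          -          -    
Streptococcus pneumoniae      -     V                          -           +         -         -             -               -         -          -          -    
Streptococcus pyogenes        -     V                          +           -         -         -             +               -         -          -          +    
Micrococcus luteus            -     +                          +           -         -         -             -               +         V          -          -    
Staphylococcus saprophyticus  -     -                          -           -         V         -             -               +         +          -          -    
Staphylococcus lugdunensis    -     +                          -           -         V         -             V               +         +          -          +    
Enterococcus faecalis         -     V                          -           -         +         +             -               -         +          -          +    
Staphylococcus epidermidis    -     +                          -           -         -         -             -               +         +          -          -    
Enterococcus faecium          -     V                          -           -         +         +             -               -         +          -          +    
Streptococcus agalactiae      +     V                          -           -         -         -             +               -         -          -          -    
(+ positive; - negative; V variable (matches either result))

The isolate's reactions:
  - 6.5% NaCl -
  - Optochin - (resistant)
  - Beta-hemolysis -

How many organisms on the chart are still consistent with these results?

3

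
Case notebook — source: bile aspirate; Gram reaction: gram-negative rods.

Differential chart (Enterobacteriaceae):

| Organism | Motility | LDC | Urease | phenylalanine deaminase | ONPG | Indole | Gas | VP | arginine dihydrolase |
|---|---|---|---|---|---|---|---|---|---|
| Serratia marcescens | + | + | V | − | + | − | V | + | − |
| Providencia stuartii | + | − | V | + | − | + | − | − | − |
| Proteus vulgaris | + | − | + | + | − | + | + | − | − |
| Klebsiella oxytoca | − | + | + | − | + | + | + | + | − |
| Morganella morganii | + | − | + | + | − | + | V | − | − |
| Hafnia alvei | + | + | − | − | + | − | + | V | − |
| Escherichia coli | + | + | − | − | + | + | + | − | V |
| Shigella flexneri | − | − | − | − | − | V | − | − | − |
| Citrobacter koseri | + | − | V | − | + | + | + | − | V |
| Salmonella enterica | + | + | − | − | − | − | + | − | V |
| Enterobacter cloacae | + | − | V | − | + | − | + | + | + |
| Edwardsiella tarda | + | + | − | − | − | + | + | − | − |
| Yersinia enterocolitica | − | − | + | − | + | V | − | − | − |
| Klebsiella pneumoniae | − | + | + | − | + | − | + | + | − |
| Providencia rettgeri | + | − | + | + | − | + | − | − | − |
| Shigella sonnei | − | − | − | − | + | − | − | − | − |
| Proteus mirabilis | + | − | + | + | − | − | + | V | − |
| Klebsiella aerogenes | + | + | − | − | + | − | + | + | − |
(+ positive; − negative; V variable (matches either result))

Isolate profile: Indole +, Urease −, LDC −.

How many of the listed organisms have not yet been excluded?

3

Urease −: excludes 7 organisms — 11 left.
Indole +: excludes 6 organisms — 5 left.
LDC −: excludes Escherichia coli, Edwardsiella tarda — 3 left.
Still consistent: Citrobacter koseri, Providencia stuartii, Shigella flexneri.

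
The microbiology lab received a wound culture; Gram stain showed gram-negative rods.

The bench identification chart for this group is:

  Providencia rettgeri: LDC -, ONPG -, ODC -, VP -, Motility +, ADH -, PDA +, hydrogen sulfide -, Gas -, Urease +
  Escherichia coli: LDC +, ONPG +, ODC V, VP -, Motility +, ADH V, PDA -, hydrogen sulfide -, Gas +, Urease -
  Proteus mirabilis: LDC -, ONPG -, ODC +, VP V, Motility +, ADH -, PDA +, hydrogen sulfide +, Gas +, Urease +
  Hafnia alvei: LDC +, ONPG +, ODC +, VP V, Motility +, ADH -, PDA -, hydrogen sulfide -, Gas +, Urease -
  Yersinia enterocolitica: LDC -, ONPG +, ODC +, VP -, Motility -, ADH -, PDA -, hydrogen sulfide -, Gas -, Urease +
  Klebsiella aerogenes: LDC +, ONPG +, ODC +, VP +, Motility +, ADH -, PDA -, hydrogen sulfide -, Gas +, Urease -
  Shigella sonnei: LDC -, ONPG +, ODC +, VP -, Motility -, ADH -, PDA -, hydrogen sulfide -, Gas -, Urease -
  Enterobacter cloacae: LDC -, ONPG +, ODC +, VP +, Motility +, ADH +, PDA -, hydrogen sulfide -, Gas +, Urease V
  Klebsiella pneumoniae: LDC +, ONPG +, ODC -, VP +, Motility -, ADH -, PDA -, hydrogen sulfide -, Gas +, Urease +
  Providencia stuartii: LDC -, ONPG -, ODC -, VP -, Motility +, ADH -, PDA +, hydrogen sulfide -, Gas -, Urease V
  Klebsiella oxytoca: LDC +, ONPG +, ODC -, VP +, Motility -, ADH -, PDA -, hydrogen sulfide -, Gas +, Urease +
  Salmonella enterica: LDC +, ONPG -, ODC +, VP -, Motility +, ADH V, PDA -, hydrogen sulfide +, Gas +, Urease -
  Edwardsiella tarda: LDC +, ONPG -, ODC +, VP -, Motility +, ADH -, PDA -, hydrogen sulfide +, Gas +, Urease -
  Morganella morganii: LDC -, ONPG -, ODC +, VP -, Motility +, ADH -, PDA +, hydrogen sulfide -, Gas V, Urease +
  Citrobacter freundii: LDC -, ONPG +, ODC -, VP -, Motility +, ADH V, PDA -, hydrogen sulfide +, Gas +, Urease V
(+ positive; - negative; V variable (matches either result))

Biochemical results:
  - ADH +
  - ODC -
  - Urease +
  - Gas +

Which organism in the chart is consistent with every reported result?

ADH +: excludes 11 organisms — 4 left.
Gas +: all 4 remaining candidates are consistent.
Urease +: excludes Escherichia coli, Salmonella enterica — 2 left.
ODC -: excludes Enterobacter cloacae — 1 left.

Citrobacter freundii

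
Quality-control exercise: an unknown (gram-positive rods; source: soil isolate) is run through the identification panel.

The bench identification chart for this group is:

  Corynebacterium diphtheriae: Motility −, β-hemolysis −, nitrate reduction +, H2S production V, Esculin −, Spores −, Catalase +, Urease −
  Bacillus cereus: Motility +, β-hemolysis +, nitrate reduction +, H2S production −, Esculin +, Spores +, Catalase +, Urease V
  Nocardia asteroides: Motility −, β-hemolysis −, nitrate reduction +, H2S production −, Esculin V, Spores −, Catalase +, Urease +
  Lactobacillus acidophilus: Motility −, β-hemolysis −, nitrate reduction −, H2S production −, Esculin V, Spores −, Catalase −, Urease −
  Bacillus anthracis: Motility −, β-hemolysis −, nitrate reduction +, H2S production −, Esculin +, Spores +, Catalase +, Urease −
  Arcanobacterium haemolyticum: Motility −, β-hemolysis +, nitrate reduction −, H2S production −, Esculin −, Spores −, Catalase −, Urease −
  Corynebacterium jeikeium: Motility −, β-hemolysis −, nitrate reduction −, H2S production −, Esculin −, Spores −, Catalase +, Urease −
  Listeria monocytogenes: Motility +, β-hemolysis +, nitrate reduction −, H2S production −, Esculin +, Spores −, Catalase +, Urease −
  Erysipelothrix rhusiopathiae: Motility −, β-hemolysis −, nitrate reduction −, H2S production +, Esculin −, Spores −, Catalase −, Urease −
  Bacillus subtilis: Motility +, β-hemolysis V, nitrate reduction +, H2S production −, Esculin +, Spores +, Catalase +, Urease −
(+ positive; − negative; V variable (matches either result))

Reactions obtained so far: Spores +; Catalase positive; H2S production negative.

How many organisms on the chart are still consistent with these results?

Spores +: excludes 7 organisms — 3 left.
H2S production −: all 3 remaining candidates are consistent.
Catalase +: all 3 remaining candidates are consistent.
Still consistent: Bacillus anthracis, Bacillus cereus, Bacillus subtilis.

3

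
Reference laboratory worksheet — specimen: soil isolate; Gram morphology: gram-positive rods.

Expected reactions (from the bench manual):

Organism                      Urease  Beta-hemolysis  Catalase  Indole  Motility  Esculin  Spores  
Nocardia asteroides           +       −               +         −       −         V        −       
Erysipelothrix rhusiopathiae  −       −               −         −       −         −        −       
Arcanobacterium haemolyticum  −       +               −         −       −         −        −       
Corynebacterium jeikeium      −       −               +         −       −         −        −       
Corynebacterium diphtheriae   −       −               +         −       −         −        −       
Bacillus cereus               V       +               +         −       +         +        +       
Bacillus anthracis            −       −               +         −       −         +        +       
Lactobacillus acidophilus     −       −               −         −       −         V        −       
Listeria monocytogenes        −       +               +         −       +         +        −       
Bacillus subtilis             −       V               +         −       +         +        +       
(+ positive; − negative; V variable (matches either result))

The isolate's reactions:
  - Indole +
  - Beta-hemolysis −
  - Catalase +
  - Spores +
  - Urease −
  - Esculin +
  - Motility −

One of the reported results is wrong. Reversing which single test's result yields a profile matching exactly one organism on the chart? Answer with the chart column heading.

Indole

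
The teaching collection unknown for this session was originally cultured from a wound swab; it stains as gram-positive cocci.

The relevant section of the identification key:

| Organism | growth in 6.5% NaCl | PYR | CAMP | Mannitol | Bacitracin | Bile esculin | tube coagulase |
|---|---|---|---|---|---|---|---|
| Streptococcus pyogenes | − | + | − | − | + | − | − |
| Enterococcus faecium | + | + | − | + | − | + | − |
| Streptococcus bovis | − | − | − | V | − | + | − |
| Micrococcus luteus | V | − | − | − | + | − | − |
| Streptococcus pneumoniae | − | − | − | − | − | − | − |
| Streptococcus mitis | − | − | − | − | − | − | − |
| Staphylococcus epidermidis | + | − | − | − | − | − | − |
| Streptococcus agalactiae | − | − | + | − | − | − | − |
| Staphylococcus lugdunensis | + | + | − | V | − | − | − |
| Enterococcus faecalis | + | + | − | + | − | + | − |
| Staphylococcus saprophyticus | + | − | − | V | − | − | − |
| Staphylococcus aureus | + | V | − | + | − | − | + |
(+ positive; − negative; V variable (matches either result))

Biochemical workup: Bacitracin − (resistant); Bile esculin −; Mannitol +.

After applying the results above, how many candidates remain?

3

Mannitol +: excludes 6 organisms — 6 left.
Bile esculin −: excludes Enterococcus faecium, Streptococcus bovis, Enterococcus faecalis — 3 left.
Bacitracin −: all 3 remaining candidates are consistent.
Still consistent: Staphylococcus aureus, Staphylococcus lugdunensis, Staphylococcus saprophyticus.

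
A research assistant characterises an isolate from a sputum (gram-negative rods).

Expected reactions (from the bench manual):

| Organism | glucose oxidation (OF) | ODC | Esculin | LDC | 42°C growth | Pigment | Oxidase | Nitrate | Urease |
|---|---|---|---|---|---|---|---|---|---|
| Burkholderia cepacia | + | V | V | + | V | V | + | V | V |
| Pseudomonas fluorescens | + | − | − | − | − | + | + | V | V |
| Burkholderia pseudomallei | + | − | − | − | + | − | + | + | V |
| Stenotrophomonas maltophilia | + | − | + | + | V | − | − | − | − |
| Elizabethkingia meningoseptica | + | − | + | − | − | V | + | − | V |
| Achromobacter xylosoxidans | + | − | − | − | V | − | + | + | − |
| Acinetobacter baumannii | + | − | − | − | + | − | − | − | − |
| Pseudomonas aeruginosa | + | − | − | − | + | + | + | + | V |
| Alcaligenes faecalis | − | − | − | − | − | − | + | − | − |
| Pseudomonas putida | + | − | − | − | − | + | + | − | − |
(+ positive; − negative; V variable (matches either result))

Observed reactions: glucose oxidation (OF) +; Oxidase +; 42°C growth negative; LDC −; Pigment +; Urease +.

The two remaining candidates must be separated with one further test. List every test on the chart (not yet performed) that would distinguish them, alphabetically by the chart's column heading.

Oxidase +: excludes Stenotrophomonas maltophilia, Acinetobacter baumannii — 8 left.
Pigment +: excludes Burkholderia pseudomallei, Achromobacter xylosoxidans, Alcaligenes faecalis — 5 left.
glucose oxidation (OF) +: all 5 remaining candidates are consistent.
42°C growth −: excludes Pseudomonas aeruginosa — 4 left.
Urease +: excludes Pseudomonas putida — 3 left.
LDC −: excludes Burkholderia cepacia — 2 left.
Two candidates remain: Elizabethkingia meningoseptica and Pseudomonas fluorescens.
  ODC: − vs − — same for both, does not separate.
  Esculin: Elizabethkingia meningoseptica +, Pseudomonas fluorescens − — discriminates.
  Nitrate: − vs V — variable for at least one, does not separate.

Esculin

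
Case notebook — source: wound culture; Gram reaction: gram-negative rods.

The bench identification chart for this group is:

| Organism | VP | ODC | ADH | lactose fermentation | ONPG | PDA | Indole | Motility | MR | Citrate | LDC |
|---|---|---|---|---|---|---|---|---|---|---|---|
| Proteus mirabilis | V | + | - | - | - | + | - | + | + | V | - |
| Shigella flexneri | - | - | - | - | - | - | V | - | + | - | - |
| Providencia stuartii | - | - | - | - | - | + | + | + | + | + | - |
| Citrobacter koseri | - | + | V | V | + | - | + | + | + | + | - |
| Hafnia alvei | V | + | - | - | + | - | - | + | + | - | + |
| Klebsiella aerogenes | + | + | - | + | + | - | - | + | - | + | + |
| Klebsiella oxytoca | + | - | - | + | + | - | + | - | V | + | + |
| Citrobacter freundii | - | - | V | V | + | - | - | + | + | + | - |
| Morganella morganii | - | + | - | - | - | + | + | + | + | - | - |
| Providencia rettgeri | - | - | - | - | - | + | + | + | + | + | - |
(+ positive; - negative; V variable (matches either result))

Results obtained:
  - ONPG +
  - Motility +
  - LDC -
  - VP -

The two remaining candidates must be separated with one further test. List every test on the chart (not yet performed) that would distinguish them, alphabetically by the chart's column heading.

Motility +: excludes Shigella flexneri, Klebsiella oxytoca — 8 left.
LDC -: excludes Hafnia alvei, Klebsiella aerogenes — 6 left.
VP -: all 6 remaining candidates are consistent.
ONPG +: excludes Proteus mirabilis, Providencia stuartii, Morganella morganii, Providencia rettgeri — 2 left.
Two candidates remain: Citrobacter freundii and Citrobacter koseri.
  ODC: Citrobacter freundii -, Citrobacter koseri + — discriminates.
  ADH: V vs V — variable for at least one, does not separate.
  lactose fermentation: V vs V — variable for at least one, does not separate.
  PDA: - vs - — same for both, does not separate.
  Indole: Citrobacter freundii -, Citrobacter koseri + — discriminates.
  MR: + vs + — same for both, does not separate.
  Citrate: + vs + — same for both, does not separate.

Indole, ODC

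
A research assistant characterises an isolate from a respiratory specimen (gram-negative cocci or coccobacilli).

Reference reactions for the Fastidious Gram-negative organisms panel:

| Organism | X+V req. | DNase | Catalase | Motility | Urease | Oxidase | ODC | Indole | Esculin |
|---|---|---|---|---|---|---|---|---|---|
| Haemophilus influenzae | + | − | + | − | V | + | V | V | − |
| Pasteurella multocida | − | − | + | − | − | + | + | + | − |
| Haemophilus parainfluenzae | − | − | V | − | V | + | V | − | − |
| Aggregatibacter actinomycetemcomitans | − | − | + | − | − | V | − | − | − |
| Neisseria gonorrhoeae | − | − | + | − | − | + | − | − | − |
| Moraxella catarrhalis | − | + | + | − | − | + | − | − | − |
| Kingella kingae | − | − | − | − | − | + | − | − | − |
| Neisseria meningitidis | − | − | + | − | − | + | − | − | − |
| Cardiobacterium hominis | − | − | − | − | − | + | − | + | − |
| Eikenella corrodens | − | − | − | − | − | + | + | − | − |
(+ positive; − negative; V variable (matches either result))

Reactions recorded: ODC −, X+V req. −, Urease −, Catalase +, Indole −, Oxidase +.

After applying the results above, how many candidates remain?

5

Urease −: all 10 remaining candidates are consistent.
Indole −: excludes Pasteurella multocida, Cardiobacterium hominis — 8 left.
Catalase +: excludes Kingella kingae, Eikenella corrodens — 6 left.
ODC −: all 6 remaining candidates are consistent.
Oxidase +: all 6 remaining candidates are consistent.
X+V req. −: excludes Haemophilus influenzae — 5 left.
Still consistent: Aggregatibacter actinomycetemcomitans, Haemophilus parainfluenzae, Moraxella catarrhalis, Neisseria gonorrhoeae, Neisseria meningitidis.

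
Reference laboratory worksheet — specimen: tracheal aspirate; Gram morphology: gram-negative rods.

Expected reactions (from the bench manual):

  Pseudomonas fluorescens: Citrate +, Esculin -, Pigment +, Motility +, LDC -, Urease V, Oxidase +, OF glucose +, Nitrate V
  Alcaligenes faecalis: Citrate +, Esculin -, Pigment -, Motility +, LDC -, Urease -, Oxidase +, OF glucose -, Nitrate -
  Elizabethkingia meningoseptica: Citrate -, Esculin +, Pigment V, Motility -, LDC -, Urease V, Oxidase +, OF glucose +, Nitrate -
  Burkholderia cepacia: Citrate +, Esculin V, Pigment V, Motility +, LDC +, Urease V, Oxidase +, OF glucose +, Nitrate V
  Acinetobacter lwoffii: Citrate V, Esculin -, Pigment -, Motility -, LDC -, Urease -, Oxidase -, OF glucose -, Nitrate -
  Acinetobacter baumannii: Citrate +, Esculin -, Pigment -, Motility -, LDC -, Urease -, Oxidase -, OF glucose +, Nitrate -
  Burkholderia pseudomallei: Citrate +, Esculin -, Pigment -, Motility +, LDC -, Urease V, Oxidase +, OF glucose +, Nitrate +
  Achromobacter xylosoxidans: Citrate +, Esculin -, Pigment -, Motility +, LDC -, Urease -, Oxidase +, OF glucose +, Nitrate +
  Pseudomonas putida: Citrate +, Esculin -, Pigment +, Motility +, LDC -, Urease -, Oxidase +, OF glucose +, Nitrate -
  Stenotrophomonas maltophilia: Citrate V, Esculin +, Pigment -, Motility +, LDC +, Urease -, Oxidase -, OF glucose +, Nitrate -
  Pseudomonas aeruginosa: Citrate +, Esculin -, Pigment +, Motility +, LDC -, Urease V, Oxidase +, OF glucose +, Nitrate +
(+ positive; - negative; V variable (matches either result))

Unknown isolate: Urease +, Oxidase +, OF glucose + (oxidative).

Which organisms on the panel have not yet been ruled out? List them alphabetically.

Oxidase +: excludes Acinetobacter lwoffii, Acinetobacter baumannii, Stenotrophomonas maltophilia — 8 left.
Urease +: excludes Alcaligenes faecalis, Achromobacter xylosoxidans, Pseudomonas putida — 5 left.
OF glucose +: all 5 remaining candidates are consistent.

Burkholderia cepacia, Burkholderia pseudomallei, Elizabethkingia meningoseptica, Pseudomonas aeruginosa, Pseudomonas fluorescens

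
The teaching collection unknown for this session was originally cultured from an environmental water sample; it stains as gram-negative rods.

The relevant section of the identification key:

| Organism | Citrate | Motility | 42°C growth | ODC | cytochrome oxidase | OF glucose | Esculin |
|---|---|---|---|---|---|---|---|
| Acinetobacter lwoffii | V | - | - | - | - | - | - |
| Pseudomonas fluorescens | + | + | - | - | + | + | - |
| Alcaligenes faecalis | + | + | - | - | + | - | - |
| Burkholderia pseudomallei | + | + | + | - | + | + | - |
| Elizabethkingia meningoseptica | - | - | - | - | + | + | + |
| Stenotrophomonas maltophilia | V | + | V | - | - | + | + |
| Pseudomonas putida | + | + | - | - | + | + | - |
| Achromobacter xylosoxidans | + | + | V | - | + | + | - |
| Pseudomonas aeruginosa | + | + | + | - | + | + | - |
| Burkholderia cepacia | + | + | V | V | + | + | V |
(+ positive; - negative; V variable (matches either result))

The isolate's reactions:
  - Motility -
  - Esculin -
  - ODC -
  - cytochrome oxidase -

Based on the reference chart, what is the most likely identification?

cytochrome oxidase -: excludes 8 organisms — 2 left.
Esculin -: excludes Stenotrophomonas maltophilia — 1 left.
Motility -: the one remaining candidate is consistent.
ODC -: the one remaining candidate is consistent.

Acinetobacter lwoffii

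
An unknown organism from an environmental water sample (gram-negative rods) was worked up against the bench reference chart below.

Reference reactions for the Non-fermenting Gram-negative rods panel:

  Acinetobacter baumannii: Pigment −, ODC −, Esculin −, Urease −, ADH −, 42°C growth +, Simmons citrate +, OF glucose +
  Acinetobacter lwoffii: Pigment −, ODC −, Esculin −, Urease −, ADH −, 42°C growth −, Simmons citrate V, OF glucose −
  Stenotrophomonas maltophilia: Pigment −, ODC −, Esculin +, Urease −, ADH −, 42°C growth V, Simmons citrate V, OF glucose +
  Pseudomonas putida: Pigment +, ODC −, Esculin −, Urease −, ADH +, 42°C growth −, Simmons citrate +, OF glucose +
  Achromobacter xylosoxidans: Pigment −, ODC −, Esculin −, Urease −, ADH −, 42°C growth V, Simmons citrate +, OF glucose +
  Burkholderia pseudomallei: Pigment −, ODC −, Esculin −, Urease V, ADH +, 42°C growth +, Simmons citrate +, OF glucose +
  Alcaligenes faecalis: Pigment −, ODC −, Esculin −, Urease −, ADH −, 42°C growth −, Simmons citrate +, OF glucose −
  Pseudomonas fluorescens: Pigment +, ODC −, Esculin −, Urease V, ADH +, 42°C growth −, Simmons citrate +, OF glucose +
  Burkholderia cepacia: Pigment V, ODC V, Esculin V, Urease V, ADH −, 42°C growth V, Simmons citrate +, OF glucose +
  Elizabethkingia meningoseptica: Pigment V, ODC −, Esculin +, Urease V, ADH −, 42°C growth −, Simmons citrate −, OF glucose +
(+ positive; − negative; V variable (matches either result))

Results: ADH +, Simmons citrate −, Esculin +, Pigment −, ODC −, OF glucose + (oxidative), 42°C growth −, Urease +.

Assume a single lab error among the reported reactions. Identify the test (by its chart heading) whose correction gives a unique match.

ADH

As reported, no row in the chart matches all 8 reactions.
Reversing Simmons citrate → still no organism matches.
Reversing OF glucose → still no organism matches.
Reversing Urease → still no organism matches.
Reversing Pigment → still no organism matches.
Reversing ODC → still no organism matches.
Reversing ADH (to −) → unique match: Elizabethkingia meningoseptica.
Reversing 42°C growth → still no organism matches.
Reversing Esculin → still no organism matches.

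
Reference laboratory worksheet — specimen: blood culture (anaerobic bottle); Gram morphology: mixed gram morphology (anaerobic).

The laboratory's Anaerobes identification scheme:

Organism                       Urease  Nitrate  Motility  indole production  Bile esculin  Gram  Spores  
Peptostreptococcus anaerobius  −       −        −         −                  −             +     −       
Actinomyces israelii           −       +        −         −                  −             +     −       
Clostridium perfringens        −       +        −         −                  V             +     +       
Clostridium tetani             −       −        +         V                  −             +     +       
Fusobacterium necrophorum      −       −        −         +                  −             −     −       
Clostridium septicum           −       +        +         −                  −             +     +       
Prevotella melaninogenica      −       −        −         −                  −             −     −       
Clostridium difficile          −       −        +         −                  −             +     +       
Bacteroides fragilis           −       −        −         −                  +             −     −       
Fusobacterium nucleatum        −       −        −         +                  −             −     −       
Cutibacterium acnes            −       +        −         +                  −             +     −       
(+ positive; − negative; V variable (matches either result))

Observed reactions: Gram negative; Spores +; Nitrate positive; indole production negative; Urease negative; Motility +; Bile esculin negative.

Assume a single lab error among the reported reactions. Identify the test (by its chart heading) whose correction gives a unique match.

Gram

As reported, no row in the chart matches all 7 reactions.
Reversing indole production → still no organism matches.
Reversing Nitrate → still no organism matches.
Reversing Urease → still no organism matches.
Reversing Motility → still no organism matches.
Reversing Spores → still no organism matches.
Reversing Bile esculin → still no organism matches.
Reversing Gram (to +) → unique match: Clostridium septicum.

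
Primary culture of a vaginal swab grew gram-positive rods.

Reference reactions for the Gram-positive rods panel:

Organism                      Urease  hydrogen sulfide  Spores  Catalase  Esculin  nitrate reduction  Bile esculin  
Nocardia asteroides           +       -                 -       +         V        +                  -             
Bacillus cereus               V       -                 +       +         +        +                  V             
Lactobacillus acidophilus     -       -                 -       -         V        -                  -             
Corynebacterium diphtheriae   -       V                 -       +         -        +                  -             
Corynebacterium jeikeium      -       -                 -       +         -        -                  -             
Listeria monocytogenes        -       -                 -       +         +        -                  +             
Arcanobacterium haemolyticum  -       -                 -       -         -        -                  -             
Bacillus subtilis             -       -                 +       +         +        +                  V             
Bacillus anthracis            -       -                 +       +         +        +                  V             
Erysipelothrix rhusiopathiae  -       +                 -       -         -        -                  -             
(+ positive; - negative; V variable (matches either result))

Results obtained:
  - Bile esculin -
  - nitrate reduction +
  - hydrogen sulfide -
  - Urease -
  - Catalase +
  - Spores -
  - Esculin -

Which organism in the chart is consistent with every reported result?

Spores -: excludes Bacillus cereus, Bacillus subtilis, Bacillus anthracis — 7 left.
Catalase +: excludes Lactobacillus acidophilus, Arcanobacterium haemolyticum, Erysipelothrix rhusiopathiae — 4 left.
nitrate reduction +: excludes Corynebacterium jeikeium, Listeria monocytogenes — 2 left.
Urease -: excludes Nocardia asteroides — 1 left.
Esculin -: the one remaining candidate is consistent.
hydrogen sulfide -: the one remaining candidate is consistent.
Bile esculin -: the one remaining candidate is consistent.

Corynebacterium diphtheriae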